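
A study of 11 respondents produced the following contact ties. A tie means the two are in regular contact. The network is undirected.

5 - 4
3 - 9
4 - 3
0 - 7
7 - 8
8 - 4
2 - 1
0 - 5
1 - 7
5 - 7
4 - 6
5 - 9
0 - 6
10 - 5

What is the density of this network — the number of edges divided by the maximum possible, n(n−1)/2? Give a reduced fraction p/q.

14/55

There are 14 edges and 11 nodes, so the maximum possible is C(11,2) = 55.
Density = 14/55.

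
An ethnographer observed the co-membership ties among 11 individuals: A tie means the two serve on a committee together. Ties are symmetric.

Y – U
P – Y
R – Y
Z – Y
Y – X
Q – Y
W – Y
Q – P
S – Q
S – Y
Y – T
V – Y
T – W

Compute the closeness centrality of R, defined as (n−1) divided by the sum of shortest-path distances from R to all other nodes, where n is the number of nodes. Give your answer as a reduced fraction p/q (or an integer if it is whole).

Distances from R: P:2, Q:2, S:2, T:2, U:2, V:2, W:2, X:2, Y:1, Z:2. Sum = 19.
n = 11, so closeness = 10/19.

10/19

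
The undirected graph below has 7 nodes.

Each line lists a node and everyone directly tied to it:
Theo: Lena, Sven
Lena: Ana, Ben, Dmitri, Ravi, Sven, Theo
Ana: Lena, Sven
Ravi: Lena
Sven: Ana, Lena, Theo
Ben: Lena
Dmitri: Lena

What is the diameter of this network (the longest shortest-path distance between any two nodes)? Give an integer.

2

Eccentricity of each node (its greatest distance to any other): Ana:2, Ben:2, Dmitri:2, Lena:1, Ravi:2, Sven:2, Theo:2.
The maximum eccentricity is 2, realized for instance by the pair Dmitri–Sven via Dmitri – Lena – Sven. So the diameter is 2.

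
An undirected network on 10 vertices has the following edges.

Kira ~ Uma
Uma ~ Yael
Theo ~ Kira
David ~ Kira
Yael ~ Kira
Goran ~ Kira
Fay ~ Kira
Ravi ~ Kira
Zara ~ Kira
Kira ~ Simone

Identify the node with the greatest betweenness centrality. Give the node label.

Unnormalized betweenness of each node: David:0, Fay:0, Goran:0, Kira:35, Ravi:0, Simone:0, Theo:0, Uma:0, Yael:0, Zara:0.
Kira has the largest value, 35, making it the main broker — the node through which the most shortest paths run.

Kira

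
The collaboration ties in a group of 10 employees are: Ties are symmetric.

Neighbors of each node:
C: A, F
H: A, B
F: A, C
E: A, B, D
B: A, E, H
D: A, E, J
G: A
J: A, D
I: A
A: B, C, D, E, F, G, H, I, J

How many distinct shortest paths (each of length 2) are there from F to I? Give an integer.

1

The shortest distance is 2, and the only length-2 path is F–A–I. So there is exactly 1 shortest path.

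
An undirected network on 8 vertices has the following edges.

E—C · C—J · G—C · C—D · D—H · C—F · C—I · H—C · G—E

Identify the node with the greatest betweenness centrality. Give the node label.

C

Unnormalized betweenness of each node: C:19, D:0, E:0, F:0, G:0, H:0, I:0, J:0.
C has the largest value, 19, making it the main broker — the node through which the most shortest paths run.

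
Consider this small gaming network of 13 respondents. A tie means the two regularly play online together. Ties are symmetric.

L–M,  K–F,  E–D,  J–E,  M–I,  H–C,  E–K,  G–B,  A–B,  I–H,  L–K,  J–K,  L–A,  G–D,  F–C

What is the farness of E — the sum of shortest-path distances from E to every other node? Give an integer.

29

Distances from E: A:3, B:3, C:3, D:1, F:2, G:2, H:4, I:4, J:1, K:1, L:2, M:3.
Sum = 3 + 3 + 3 + 1 + 2 + 2 + 4 + 4 + 1 + 1 + 2 + 3 = 29.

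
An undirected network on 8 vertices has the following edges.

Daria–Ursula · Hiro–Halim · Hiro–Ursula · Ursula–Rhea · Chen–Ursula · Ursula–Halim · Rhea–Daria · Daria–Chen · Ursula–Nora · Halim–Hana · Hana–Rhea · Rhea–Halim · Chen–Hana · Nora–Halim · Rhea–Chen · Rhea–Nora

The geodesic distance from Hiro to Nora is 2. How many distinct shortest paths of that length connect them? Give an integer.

2

The shortest distance is 2. The length-2 paths are: Hiro–Ursula–Nora; Hiro–Halim–Nora.
That gives 2 distinct shortest paths.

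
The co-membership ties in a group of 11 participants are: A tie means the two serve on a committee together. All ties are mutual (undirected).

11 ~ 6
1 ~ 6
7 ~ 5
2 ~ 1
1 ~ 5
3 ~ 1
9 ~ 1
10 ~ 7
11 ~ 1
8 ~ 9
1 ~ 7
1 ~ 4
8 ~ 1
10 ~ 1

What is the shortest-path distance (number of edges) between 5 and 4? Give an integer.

2

One shortest route is 5 – 1 – 4, which uses 2 edges, and 5 and 4 are not directly tied, so nothing shorter exists. So d(5,4) = 2.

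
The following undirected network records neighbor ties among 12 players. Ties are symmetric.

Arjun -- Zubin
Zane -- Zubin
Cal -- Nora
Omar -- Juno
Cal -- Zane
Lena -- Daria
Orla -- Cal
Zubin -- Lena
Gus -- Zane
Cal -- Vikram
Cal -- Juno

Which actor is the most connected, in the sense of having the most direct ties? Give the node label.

Degrees — Arjun:1, Cal:5, Daria:1, Gus:1, Juno:2, Lena:2, Nora:1, Omar:1, Orla:1, Vikram:1, Zane:3, Zubin:3.
The maximum is 5, attained only by Cal.

Cal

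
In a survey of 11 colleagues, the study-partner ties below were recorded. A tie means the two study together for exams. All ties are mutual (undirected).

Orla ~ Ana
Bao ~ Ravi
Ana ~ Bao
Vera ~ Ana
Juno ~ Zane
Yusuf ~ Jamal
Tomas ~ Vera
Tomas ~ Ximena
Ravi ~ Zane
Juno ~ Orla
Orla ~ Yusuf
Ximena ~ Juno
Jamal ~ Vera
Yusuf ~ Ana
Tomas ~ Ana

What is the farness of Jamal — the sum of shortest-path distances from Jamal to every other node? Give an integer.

25

Distances from Jamal: Ana:2, Bao:3, Juno:3, Orla:2, Ravi:4, Tomas:2, Vera:1, Ximena:3, Yusuf:1, Zane:4.
Sum = 2 + 3 + 3 + 2 + 4 + 2 + 1 + 3 + 1 + 4 = 25.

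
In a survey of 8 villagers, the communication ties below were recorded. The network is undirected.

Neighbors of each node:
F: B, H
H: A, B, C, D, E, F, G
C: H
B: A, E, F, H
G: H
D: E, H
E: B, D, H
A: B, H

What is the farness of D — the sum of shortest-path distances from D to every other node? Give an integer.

12

Distances from D: A:2, B:2, C:2, E:1, F:2, G:2, H:1.
Sum = 2 + 2 + 2 + 1 + 2 + 2 + 1 = 12.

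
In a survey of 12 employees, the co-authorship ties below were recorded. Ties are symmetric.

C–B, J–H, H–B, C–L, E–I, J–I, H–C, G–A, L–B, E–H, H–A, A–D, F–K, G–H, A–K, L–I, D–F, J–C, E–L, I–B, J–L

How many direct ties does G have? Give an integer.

G is directly tied to A and H. That is 2 neighbors, so the degree of G is 2.

2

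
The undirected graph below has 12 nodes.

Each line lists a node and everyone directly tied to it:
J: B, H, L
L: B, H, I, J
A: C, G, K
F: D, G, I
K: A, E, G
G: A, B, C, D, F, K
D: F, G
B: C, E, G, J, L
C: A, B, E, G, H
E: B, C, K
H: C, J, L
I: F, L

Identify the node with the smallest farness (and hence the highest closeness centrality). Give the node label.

Farness (sum of distances to all others) for each node — A:22, B:17, C:18, D:24, E:22, F:22, G:16, H:22, I:24, J:23, K:23, L:21.
The smallest farness is 16, for G, so G has the highest closeness.

G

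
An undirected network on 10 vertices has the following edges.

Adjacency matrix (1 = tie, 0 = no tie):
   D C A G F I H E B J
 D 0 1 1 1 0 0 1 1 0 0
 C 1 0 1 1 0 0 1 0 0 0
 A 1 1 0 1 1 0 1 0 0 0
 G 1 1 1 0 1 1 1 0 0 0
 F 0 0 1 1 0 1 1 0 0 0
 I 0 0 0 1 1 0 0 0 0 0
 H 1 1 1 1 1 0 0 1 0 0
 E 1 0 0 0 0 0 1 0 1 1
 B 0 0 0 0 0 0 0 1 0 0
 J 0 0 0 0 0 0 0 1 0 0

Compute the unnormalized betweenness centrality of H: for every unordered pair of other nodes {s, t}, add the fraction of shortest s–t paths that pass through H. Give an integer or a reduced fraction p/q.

61/6

Pairs whose geodesics pass through H — D–F: 1/3; C–F: 1/3; C–E: 1/2; C–B: 1/2; C–J: 1/2; A–E: 1/2; A–B: 1/2; A–J: 1/2; G–E: 1/2; G–B: 1/2; G–J: 1/2; F–E: 1; F–B: 1; F–J: 1 … (+3 more pairs).
All other pairs contribute 0.
Summing the contributions gives betweenness(H) = 61/6.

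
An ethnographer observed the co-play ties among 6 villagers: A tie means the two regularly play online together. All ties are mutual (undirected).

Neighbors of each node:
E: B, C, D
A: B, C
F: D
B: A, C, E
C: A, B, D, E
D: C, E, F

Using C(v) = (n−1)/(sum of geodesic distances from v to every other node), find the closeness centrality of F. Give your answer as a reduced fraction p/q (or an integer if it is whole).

5/11

Distances from F: A:3, B:3, C:2, D:1, E:2. Sum = 11.
n = 6, so closeness = 5/11.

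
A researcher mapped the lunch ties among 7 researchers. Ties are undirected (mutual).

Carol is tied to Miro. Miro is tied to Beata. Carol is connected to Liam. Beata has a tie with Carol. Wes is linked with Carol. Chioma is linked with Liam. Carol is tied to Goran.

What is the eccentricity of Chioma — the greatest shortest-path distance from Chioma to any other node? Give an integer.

Distances from Chioma: Beata:3, Carol:2, Goran:3, Liam:1, Miro:3, Wes:3.
The largest is 3 (to Goran, Beata, Miro, and Wes), so the eccentricity of Chioma is 3.

3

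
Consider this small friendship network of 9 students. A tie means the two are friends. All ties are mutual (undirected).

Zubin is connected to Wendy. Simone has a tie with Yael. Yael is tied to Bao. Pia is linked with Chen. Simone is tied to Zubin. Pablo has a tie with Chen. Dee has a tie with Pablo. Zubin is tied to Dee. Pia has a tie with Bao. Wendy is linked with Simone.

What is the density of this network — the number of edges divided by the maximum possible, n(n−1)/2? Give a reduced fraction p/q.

5/18

There are 10 edges and 9 nodes, so the maximum possible is C(9,2) = 36.
Density = 10/36 = 5/18.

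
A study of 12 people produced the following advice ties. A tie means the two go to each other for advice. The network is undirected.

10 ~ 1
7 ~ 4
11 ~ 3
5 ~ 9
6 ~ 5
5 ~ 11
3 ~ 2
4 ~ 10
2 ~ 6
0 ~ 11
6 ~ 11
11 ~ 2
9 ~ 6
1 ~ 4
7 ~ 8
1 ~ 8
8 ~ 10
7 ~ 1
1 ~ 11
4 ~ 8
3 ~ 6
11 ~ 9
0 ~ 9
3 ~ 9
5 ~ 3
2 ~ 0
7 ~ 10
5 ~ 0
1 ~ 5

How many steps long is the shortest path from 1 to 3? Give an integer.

One shortest route is 1 – 5 – 3, which uses 2 edges, and 1 and 3 are not directly tied, so nothing shorter exists. So d(1,3) = 2.

2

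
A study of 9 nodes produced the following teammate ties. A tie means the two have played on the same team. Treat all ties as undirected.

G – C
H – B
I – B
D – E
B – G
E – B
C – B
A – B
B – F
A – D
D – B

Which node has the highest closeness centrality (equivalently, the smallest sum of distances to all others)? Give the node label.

Farness (sum of distances to all others) for each node — A:14, B:8, C:14, D:13, E:14, F:15, G:14, H:15, I:15.
The smallest farness is 8, for B, so B has the highest closeness.

B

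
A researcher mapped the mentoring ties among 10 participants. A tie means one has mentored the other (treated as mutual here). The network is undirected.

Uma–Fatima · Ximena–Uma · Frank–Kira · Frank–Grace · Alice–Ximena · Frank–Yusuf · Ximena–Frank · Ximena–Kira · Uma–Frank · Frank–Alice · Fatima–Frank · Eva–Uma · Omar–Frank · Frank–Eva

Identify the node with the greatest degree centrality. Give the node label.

Degrees — Alice:2, Eva:2, Fatima:2, Frank:9, Grace:1, Kira:2, Omar:1, Uma:4, Ximena:4, Yusuf:1.
The maximum is 9, attained only by Frank.

Frank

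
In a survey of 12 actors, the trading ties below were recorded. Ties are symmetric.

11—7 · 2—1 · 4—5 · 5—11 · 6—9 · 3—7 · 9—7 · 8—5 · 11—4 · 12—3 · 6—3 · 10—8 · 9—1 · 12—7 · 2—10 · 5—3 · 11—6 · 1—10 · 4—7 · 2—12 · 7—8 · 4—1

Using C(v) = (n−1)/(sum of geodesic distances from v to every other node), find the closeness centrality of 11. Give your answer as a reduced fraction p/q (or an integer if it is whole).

Distances from 11: 1:2, 2:3, 3:2, 4:1, 5:1, 6:1, 7:1, 8:2, 9:2, 10:3, 12:2. Sum = 20.
n = 12, so closeness = 11/20.

11/20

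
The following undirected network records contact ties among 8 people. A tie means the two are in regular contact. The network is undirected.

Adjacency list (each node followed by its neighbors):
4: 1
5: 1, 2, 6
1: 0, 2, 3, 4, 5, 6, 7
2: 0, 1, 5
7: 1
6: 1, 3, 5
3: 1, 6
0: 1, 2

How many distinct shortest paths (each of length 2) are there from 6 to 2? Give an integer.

2

The shortest distance is 2. The length-2 paths are: 6–1–2; 6–5–2.
That gives 2 distinct shortest paths.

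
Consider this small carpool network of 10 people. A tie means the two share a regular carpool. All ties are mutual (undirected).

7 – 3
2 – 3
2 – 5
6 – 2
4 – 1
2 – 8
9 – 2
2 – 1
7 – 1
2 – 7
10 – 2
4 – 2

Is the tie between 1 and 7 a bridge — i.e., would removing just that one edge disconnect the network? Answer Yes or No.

Even without that edge, 1 still reaches 7 via 1 – 2 – 7, so the network stays connected. Not a bridge.

No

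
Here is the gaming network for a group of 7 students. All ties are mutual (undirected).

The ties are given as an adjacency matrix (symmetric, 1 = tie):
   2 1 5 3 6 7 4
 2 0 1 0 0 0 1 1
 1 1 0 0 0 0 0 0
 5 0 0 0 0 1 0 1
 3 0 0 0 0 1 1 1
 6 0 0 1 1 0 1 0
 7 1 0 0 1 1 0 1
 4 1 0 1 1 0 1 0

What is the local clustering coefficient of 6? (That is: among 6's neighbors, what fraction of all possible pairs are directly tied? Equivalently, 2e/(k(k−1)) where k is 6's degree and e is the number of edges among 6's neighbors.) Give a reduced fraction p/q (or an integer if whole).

1/3

6's neighbors: 3, 5, and 7 (k = 3).
Possible neighbor pairs: C(3,2) = 3. Edges among them: 3–7 → e = 1.
Clustering(6) = 1/3.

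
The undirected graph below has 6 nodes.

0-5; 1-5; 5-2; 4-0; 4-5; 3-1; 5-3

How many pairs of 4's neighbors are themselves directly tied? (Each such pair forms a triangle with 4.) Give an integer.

4's neighbors: 0 and 5.
Neighbor pairs that are themselves tied: 4–0–5. Each forms one triangle with 4, for 1 in total.

1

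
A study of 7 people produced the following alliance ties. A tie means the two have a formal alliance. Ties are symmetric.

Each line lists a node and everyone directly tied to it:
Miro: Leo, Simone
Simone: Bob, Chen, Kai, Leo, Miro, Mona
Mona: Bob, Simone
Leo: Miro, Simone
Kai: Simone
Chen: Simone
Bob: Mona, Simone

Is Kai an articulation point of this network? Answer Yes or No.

Even without Kai, every remaining node can still reach every other (the residual graph is connected), so Kai is not a cut vertex.

No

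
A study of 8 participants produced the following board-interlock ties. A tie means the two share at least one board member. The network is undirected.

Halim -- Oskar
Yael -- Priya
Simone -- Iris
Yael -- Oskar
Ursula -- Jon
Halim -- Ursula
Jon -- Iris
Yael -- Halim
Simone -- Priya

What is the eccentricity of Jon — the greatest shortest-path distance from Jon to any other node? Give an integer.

3

Distances from Jon: Halim:2, Iris:1, Oskar:3, Priya:3, Simone:2, Ursula:1, Yael:3.
The largest is 3 (to Priya, Oskar, and Yael), so the eccentricity of Jon is 3.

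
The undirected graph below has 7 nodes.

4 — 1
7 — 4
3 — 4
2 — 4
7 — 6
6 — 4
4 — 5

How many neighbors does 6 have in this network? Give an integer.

6 is directly tied to 4 and 7. That is 2 neighbors, so the degree of 6 is 2.

2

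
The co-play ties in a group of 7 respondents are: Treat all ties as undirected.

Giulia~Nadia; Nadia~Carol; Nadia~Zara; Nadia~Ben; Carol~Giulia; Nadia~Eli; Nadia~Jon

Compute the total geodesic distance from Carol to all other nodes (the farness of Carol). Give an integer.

Distances from Carol: Ben:2, Eli:2, Giulia:1, Jon:2, Nadia:1, Zara:2.
Sum = 2 + 2 + 1 + 2 + 1 + 2 = 10.

10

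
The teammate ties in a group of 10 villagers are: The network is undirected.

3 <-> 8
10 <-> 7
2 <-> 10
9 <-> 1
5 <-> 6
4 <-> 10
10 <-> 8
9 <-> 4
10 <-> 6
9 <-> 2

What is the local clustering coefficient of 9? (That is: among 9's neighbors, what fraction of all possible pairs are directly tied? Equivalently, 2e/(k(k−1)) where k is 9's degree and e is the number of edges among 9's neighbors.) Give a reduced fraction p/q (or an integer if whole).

9's neighbors: 1, 2, and 4 (k = 3).
Possible neighbor pairs: C(3,2) = 3. Edges among them: none → e = 0.
Clustering(9) = 0/3 = 0.

0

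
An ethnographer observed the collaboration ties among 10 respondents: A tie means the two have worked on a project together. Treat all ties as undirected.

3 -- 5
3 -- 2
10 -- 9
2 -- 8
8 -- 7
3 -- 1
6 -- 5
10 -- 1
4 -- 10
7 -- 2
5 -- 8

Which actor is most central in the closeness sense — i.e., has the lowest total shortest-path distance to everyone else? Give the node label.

3

Farness (sum of distances to all others) for each node — 1:19, 2:21, 3:17, 4:31, 5:20, 6:28, 7:26, 8:24, 9:31, 10:23.
The smallest farness is 17, for 3, so 3 has the highest closeness.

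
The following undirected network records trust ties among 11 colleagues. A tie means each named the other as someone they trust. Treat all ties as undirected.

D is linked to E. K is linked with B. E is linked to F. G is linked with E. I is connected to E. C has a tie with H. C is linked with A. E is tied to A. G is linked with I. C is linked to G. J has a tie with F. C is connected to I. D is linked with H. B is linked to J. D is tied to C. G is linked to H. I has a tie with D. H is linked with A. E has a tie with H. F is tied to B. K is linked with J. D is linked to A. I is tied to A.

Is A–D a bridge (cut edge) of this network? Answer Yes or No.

Even without that edge, A still reaches D via A – C – D, so the network stays connected. Not a bridge.

No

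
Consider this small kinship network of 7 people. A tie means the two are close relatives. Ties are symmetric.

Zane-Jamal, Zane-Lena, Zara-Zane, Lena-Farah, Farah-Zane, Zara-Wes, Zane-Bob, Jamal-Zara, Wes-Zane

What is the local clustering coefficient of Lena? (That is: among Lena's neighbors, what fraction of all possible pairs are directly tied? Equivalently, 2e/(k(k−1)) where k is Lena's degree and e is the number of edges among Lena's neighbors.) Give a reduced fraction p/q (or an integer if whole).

1

Lena's neighbors: Farah and Zane (k = 2).
Possible neighbor pairs: C(2,2) = 1. Edges among them: Farah–Zane → e = 1.
Clustering(Lena) = 1/1.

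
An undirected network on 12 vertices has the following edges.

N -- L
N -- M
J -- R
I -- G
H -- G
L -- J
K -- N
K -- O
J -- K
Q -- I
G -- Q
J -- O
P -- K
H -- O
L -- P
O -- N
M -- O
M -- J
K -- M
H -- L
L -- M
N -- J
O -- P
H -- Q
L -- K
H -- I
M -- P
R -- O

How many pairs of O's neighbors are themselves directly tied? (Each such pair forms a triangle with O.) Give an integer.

9

O's neighbors: H, J, K, M, N, P, and R.
Neighbor pairs that are themselves tied: O–J–K; O–J–M; O–J–N; O–J–R; O–K–M; O–K–N; O–K–P; O–M–N; O–M–P. Each forms one triangle with O, for 9 in total.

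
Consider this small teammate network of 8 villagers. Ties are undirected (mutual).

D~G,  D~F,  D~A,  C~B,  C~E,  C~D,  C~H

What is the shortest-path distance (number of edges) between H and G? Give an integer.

One shortest route is H – C – D – G, which uses 3 edges, and at distance 2 from H we only reach {B, D, E}, which does not include G. So d(H,G) = 3.

3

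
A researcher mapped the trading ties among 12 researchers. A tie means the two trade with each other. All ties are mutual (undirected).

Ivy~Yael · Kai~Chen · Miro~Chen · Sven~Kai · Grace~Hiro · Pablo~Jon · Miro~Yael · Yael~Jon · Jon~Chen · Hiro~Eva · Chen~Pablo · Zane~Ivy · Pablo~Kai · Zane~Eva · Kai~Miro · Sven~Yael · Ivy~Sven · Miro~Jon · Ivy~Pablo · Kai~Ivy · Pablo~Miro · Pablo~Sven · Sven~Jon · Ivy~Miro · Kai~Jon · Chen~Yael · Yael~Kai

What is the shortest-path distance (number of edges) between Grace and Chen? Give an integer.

6

One shortest route is Grace – Hiro – Eva – Zane – Ivy – Miro – Chen, which uses 6 edges, and at distance 5 from Grace we only reach {Kai, Miro, Pablo, Sven, Yael}, which does not include Chen. So d(Grace,Chen) = 6.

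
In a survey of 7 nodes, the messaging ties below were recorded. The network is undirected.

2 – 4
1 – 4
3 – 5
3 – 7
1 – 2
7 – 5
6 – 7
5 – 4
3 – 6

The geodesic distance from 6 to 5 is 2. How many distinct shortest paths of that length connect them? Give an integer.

The shortest distance is 2. The length-2 paths are: 6–3–5; 6–7–5.
That gives 2 distinct shortest paths.

2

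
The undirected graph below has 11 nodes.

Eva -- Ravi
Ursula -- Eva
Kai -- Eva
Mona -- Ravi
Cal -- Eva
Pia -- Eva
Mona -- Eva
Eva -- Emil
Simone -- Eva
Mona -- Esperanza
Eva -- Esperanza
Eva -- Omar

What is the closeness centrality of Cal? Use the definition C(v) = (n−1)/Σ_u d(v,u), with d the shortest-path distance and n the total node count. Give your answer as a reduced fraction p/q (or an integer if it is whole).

Distances from Cal: Emil:2, Esperanza:2, Eva:1, Kai:2, Mona:2, Omar:2, Pia:2, Ravi:2, Simone:2, Ursula:2. Sum = 19.
n = 11, so closeness = 10/19.

10/19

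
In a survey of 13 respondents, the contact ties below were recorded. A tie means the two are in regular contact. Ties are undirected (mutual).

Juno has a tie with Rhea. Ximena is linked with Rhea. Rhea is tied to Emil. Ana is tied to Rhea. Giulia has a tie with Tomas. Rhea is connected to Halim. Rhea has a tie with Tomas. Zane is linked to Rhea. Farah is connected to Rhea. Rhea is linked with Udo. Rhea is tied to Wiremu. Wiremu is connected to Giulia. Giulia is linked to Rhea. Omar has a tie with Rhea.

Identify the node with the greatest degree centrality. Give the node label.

Rhea

Degrees — Ana:1, Emil:1, Farah:1, Giulia:3, Halim:1, Juno:1, Omar:1, Rhea:12, Tomas:2, Udo:1, Wiremu:2, Ximena:1, Zane:1.
The maximum is 12, attained only by Rhea.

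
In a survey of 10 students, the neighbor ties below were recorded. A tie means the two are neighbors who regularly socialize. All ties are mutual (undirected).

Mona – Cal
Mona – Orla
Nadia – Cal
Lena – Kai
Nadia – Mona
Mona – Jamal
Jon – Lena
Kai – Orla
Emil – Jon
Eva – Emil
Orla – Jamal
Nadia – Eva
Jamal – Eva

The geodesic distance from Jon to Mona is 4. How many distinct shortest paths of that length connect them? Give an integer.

3

The shortest distance is 4. The length-4 paths are: Jon–Emil–Eva–Nadia–Mona; Jon–Lena–Kai–Orla–Mona; Jon–Emil–Eva–Jamal–Mona.
That gives 3 distinct shortest paths.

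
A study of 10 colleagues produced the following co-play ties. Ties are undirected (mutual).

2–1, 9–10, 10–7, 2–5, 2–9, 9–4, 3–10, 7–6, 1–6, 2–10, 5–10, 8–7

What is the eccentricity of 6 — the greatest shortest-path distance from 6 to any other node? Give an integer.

4

Distances from 6: 1:1, 2:2, 3:3, 4:4, 5:3, 7:1, 8:2, 9:3, 10:2.
The largest is 4 (to 4), so the eccentricity of 6 is 4.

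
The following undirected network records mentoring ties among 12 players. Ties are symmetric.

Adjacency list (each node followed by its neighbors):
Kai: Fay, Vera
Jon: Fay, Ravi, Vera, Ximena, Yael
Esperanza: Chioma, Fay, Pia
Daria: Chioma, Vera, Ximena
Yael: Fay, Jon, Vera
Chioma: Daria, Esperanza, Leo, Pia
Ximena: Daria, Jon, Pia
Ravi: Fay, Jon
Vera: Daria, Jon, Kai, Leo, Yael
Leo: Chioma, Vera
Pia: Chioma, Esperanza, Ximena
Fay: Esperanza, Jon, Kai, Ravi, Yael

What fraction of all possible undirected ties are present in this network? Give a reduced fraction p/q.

10/33

There are 20 edges and 12 nodes, so the maximum possible is C(12,2) = 66.
Density = 20/66 = 10/33.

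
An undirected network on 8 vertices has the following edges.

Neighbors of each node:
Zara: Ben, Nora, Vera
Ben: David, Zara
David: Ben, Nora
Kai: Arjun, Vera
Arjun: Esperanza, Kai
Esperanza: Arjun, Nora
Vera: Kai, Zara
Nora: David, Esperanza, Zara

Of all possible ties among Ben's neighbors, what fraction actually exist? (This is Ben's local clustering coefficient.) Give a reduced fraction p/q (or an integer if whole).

0

Ben's neighbors: David and Zara (k = 2).
Possible neighbor pairs: C(2,2) = 1. Edges among them: none → e = 0.
Clustering(Ben) = 0/1.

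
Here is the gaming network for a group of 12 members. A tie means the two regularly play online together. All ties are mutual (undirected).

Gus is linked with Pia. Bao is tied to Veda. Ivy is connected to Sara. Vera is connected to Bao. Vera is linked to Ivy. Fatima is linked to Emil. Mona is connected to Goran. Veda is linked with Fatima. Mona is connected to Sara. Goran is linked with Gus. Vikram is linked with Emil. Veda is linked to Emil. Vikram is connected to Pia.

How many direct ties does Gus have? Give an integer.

2

Gus is directly tied to Goran and Pia. That is 2 neighbors, so the degree of Gus is 2.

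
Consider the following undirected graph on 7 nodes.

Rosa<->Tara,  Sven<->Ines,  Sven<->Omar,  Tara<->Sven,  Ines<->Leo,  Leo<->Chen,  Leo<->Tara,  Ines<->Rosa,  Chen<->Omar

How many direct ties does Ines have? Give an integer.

Ines is directly tied to Leo, Rosa, and Sven. That is 3 neighbors, so the degree of Ines is 3.

3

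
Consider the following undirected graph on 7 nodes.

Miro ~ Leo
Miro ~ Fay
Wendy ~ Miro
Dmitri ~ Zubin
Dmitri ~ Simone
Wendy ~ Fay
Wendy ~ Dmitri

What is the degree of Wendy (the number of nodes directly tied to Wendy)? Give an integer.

Wendy is directly tied to Dmitri, Fay, and Miro. That is 3 neighbors, so the degree of Wendy is 3.

3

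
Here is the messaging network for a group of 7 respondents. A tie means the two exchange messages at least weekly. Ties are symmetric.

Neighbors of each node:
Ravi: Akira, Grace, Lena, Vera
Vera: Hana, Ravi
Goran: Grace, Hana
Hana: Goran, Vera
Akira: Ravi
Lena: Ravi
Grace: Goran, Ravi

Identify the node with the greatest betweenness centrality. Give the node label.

Unnormalized betweenness of each node: Akira:0, Goran:1, Grace:3, Hana:1, Lena:0, Ravi:10, Vera:3.
Ravi has the largest value, 10, making it the main broker — the node through which the most shortest paths run.

Ravi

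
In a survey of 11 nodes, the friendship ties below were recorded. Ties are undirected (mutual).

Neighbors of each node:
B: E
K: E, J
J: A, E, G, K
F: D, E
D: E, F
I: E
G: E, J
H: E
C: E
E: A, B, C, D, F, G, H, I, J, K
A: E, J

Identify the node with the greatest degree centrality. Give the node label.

Degrees — A:2, B:1, C:1, D:2, E:10, F:2, G:2, H:1, I:1, J:4, K:2.
The maximum is 10, attained only by E.

E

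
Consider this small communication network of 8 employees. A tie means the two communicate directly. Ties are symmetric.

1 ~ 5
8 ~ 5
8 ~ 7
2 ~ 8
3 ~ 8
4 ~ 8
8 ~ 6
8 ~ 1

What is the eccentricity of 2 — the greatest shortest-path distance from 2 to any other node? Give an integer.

Distances from 2: 1:2, 3:2, 4:2, 5:2, 6:2, 7:2, 8:1.
The largest is 2 (to 3, 6, 1, 4, 7, and 5), so the eccentricity of 2 is 2.

2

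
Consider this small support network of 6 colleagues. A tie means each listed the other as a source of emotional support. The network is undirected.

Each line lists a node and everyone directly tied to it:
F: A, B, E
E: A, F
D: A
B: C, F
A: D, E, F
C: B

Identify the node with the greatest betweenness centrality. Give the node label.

F

Unnormalized betweenness of each node: A:4, B:4, C:0, D:0, E:0, F:6.
F has the largest value, 6, making it the main broker — the node through which the most shortest paths run.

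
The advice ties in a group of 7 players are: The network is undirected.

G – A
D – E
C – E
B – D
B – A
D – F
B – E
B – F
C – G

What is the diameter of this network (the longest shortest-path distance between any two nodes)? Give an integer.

3

Eccentricity of each node (its greatest distance to any other): A:2, B:2, C:3, D:3, E:2, F:3, G:3.
The maximum eccentricity is 3, realized for instance by the pair C–F via C – E – B – F. So the diameter is 3.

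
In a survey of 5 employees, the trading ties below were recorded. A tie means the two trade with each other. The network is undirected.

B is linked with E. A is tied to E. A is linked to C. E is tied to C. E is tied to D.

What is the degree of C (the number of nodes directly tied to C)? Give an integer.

2

C is directly tied to A and E. That is 2 neighbors, so the degree of C is 2.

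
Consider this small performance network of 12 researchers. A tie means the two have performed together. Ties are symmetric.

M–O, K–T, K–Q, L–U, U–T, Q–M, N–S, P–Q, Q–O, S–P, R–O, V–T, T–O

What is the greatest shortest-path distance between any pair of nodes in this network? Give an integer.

7

Eccentricity of each node (its greatest distance to any other): K:4, L:7, M:4, N:7, O:4, P:5, Q:4, R:5, S:6, T:5, U:6, V:6.
The maximum eccentricity is 7, realized for instance by the pair N–L via N – S – P – Q – O – T – U – L. So the diameter is 7.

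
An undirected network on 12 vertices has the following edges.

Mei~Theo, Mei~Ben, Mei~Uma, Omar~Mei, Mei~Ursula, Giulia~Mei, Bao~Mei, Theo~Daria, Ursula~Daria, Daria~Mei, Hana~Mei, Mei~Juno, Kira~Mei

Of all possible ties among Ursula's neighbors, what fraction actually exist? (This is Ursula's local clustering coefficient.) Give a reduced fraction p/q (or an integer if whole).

1

Ursula's neighbors: Daria and Mei (k = 2).
Possible neighbor pairs: C(2,2) = 1. Edges among them: Daria–Mei → e = 1.
Clustering(Ursula) = 1/1.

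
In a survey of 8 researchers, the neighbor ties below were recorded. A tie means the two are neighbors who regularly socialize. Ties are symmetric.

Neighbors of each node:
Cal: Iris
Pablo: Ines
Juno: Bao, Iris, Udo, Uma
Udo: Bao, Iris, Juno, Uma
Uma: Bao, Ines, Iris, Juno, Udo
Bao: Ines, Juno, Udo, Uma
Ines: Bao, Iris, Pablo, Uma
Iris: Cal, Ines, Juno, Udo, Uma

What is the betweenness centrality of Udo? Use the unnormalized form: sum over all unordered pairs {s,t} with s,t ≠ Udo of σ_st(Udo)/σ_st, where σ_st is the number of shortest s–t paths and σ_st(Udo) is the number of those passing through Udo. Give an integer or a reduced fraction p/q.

1/2

Pairs whose geodesics pass through Udo — Iris–Bao: 1/4; Bao–Cal: 1/4.
All other pairs contribute 0.
Summing the contributions gives betweenness(Udo) = 1/2.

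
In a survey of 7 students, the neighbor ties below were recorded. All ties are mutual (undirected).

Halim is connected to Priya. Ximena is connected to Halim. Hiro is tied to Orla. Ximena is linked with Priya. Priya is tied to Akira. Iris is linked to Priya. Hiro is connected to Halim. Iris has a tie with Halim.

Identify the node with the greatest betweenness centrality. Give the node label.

Unnormalized betweenness of each node: Akira:0, Halim:17/2, Hiro:5, Iris:0, Orla:0, Priya:11/2, Ximena:0.
Halim has the largest value, 17/2, making it the main broker — the node through which the most shortest paths run.

Halim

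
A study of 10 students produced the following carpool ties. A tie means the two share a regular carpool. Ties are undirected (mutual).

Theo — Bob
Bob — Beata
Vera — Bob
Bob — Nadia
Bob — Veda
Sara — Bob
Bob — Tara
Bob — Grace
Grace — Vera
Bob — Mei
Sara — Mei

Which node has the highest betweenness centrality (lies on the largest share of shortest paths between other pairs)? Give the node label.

Bob

Unnormalized betweenness of each node: Beata:0, Bob:34, Grace:0, Mei:0, Nadia:0, Sara:0, Tara:0, Theo:0, Veda:0, Vera:0.
Bob has the largest value, 34, making it the main broker — the node through which the most shortest paths run.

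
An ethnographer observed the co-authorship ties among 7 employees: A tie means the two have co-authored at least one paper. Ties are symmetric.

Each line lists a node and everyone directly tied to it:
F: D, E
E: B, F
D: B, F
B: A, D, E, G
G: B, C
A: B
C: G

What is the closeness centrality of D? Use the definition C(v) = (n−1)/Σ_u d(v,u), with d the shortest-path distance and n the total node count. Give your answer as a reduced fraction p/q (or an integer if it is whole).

Distances from D: A:2, B:1, C:3, E:2, F:1, G:2. Sum = 11.
n = 7, so closeness = 6/11.

6/11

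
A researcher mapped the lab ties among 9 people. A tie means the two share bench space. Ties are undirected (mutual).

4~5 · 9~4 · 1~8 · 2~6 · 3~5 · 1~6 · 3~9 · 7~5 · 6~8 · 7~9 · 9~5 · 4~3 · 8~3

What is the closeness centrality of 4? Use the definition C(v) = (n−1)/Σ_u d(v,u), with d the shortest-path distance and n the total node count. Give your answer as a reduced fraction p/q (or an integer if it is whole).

Distances from 4: 1:3, 2:4, 3:1, 5:1, 6:3, 7:2, 8:2, 9:1. Sum = 17.
n = 9, so closeness = 8/17.

8/17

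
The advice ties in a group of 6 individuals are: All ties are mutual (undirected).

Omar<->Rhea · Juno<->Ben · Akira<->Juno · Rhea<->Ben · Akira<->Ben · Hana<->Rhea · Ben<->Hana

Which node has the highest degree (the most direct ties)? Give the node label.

Degrees — Akira:2, Ben:4, Hana:2, Juno:2, Omar:1, Rhea:3.
The maximum is 4, attained only by Ben.

Ben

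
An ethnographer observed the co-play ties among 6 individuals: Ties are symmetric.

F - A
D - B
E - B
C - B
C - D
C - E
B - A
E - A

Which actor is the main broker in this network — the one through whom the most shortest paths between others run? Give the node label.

Unnormalized betweenness of each node: A:4, B:7/2, C:1/2, D:0, E:1, F:0.
A has the largest value, 4, making it the main broker — the node through which the most shortest paths run.

A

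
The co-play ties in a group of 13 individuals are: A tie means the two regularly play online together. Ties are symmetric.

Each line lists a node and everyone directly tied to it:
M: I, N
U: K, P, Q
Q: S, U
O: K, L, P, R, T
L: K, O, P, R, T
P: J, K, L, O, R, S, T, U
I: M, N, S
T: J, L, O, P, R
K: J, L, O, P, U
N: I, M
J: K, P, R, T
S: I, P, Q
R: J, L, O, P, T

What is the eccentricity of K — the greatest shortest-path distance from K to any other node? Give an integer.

Distances from K: I:3, J:1, L:1, M:4, N:4, O:1, P:1, Q:2, R:2, S:2, T:2, U:1.
The largest is 4 (to N and M), so the eccentricity of K is 4.

4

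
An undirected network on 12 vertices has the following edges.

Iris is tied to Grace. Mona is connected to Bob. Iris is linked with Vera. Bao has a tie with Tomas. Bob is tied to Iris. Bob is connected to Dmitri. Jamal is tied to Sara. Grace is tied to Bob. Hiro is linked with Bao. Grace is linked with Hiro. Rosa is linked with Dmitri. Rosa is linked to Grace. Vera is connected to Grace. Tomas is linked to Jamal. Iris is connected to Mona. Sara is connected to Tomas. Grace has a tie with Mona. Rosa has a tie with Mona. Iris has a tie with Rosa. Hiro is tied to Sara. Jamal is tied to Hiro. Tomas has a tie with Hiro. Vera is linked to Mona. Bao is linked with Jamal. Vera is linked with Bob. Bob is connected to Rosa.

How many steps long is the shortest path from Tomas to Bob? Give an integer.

3

One shortest route is Tomas – Hiro – Grace – Bob, which uses 3 edges, and at distance 2 from Tomas we only reach {Grace}, which does not include Bob. So d(Tomas,Bob) = 3.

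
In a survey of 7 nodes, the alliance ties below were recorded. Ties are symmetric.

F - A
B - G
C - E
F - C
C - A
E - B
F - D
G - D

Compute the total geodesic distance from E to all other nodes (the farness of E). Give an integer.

Distances from E: A:2, B:1, C:1, D:3, F:2, G:2.
Sum = 2 + 1 + 1 + 3 + 2 + 2 = 11.

11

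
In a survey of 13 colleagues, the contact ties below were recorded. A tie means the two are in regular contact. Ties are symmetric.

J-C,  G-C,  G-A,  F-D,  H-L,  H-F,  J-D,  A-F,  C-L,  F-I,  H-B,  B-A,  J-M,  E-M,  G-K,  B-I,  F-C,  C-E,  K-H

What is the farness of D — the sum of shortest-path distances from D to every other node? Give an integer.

Distances from D: A:2, B:3, C:2, E:3, F:1, G:3, H:2, I:2, J:1, K:3, L:3, M:2.
Sum = 2 + 3 + 2 + 3 + 1 + 3 + 2 + 2 + 1 + 3 + 3 + 2 = 27.

27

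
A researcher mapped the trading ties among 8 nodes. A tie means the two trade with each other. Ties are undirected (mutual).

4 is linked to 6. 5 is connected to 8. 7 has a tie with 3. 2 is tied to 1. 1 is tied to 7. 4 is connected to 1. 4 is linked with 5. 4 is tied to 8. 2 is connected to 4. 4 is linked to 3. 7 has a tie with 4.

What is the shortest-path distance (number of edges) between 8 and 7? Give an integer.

One shortest route is 8 – 4 – 7, which uses 2 edges, and 8 and 7 are not directly tied, so nothing shorter exists. So d(8,7) = 2.

2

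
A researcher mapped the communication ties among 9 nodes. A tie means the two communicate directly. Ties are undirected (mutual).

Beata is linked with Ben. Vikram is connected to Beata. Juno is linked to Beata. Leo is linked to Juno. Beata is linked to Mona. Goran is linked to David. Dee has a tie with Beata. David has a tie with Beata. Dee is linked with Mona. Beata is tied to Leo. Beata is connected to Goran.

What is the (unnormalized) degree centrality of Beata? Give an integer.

Beata is directly tied to Ben, David, Dee, Goran, Juno, Leo, Mona, and Vikram. That is 8 neighbors, so the degree of Beata is 8.

8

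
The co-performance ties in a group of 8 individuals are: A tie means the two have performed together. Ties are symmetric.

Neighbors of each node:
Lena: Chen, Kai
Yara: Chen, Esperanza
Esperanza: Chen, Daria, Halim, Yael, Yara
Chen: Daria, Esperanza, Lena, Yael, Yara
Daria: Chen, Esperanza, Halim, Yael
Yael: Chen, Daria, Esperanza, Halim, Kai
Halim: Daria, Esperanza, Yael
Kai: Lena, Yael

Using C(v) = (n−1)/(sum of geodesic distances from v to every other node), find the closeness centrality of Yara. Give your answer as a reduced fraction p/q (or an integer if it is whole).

Distances from Yara: Chen:1, Daria:2, Esperanza:1, Halim:2, Kai:3, Lena:2, Yael:2. Sum = 13.
n = 8, so closeness = 7/13.

7/13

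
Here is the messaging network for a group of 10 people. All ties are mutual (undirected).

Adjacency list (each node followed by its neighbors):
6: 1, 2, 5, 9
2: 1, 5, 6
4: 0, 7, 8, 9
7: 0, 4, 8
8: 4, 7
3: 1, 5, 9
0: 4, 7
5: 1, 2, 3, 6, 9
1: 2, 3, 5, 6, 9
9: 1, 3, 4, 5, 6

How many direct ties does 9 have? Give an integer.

9 is directly tied to 1, 3, 4, 5, and 6. That is 5 neighbors, so the degree of 9 is 5.

5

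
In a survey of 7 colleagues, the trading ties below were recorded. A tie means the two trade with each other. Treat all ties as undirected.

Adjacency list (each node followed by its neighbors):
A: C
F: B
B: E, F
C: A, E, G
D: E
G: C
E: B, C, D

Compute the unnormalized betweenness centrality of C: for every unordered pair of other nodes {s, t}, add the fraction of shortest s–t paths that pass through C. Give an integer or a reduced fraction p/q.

Pairs whose geodesics pass through C — A–E: 1; A–G: 1; A–D: 1; A–F: 1; A–B: 1; E–G: 1; G–D: 1; G–F: 1; G–B: 1.
All other pairs contribute 0.
Summing the contributions gives betweenness(C) = 9.

9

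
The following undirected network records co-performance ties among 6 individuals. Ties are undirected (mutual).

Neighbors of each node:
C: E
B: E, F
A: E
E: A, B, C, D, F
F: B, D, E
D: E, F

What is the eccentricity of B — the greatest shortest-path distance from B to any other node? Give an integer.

Distances from B: A:2, C:2, D:2, E:1, F:1.
The largest is 2 (to A, C, and D), so the eccentricity of B is 2.

2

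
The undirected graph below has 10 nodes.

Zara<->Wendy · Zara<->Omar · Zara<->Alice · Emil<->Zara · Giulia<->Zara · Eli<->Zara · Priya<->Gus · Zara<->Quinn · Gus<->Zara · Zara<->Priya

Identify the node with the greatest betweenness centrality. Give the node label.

Zara

Unnormalized betweenness of each node: Alice:0, Eli:0, Emil:0, Giulia:0, Gus:0, Omar:0, Priya:0, Quinn:0, Wendy:0, Zara:35.
Zara has the largest value, 35, making it the main broker — the node through which the most shortest paths run.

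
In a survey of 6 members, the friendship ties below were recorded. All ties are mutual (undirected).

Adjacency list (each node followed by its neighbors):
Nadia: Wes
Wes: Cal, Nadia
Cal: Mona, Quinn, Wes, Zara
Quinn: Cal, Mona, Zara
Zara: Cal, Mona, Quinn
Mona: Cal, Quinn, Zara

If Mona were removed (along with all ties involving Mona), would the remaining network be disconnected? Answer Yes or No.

No

Even without Mona, every remaining node can still reach every other (the residual graph is connected), so Mona is not a cut vertex.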